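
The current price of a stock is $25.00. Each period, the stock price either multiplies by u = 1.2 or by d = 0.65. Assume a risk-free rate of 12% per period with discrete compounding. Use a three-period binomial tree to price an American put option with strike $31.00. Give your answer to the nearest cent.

Risk-neutral probability p = (1 + 0.12 − 0.65)/(1.2 − 0.65) = 0.4700/0.5500 = 0.8545
Terminal stock prices: S_uuu = 43.2, S_uud = 23.4, S_udd = 12.68, S_ddd = 6.866
Terminal payoffs (K − S): max(-12.2, 0) = 0, max(7.6, 0) = 7.6, max(18.32, 0) = 18.32, max(24.13, 0) = 24.13
Node uu (S = 36): continuation = 1/1.12·[0.8545·0.0000 + 0.1455·7.6000] = 0.9870; exercise value = 0.0000 ≤ continuation, so V_uu = 0.9870
Node ud (S = 19.5): continuation = 1/1.12·[0.8545·7.6000 + 0.1455·18.3250] = 8.1786; exercise value = 11.5000 > continuation, so V_ud = 11.5000 (exercise)
Node dd (S = 10.56): continuation = 1/1.12·[0.8545·18.3250 + 0.1455·24.1344] = 17.1161; exercise value = 20.4375 > continuation, so V_dd = 20.4375 (exercise)
Node u (S = 30): continuation = 1/1.12·[0.8545·0.9870 + 0.1455·11.5000] = 2.2466; exercise value = 1.0000 ≤ continuation, so V_u = 2.2466
Node d (S = 16.25): continuation = 1/1.12·[0.8545·11.5000 + 0.1455·20.4375] = 11.4286; exercise value = 14.7500 > continuation, so V_d = 14.7500 (exercise)
Node 0 (S = 25): continuation = 1/1.12·[0.8545·2.2466 + 0.1455·14.7500] = 3.6297; exercise value = 6.0000 > continuation, so V_0 = 6.0000 (exercise)

$6.00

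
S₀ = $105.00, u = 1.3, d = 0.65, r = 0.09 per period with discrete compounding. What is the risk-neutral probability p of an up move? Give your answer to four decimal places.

p = 0.6769

Risk-neutral probability p = (1 + 0.09 − 0.65)/(1.3 − 0.65) = 0.4400/0.6500 = 0.6769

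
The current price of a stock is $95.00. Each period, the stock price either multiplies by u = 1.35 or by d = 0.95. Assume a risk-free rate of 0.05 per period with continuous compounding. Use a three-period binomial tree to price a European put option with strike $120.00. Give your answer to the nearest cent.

Risk-neutral probability p = (e^0.05 − 0.95)/(1.35 − 0.95) = 0.1013/0.4000 = 0.2532
Terminal stock prices: S_uuu = 233.7, S_uud = 164.5, S_udd = 115.7, S_ddd = 81.45
Terminal payoffs (K − S): max(-113.7, 0) = 0, max(-44.48, 0) = 0, max(4.254, 0) = 4.254, max(38.55, 0) = 38.55
Node uu (S = 173.1): V_uu = e^(−0.05)·[0.2532·0.0000 + 0.7468·0.0000] = 0.0000
Node ud (S = 121.8): V_ud = e^(−0.05)·[0.2532·0.0000 + 0.7468·4.2544] = 3.0223
Node dd (S = 85.74): V_dd = e^(−0.05)·[0.2532·4.2544 + 0.7468·38.5494] = 28.4100
Node u (S = 128.2): V_u = e^(−0.05)·[0.2532·0.0000 + 0.7468·3.0223] = 2.1470
Node d (S = 90.25): V_d = e^(−0.05)·[0.2532·3.0223 + 0.7468·28.4100] = 20.9103
Node 0 (S = 95): V_0 = e^(−0.05)·[0.2532·2.1470 + 0.7468·20.9103] = 15.3718

$15.37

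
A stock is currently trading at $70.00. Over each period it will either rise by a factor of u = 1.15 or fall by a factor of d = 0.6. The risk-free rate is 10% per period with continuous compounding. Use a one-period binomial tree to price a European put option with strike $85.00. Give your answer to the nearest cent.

$6.91

Risk-neutral probability p = (e^0.1 − 0.6)/(1.15 − 0.6) = 0.5052/0.5500 = 0.9185
Terminal stock prices: S_u = 80.5, S_d = 42
Terminal payoffs (K − S): max(4.5, 0) = 4.5, max(43, 0) = 43
Node 0 (S = 70): V_0 = e^(−0.1)·[0.9185·4.5000 + 0.0815·43.0000] = 6.9112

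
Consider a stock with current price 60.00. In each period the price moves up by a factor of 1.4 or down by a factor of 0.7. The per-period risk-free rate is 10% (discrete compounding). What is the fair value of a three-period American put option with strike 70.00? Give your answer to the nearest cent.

13.18

Risk-neutral probability p = (1 + 0.1 − 0.7)/(1.4 − 0.7) = 0.4000/0.7000 = 0.5714
Terminal stock prices: S_uuu = 164.6, S_uud = 82.32, S_udd = 41.16, S_ddd = 20.58
Terminal payoffs (K − S): max(-94.64, 0) = 0, max(-12.32, 0) = 0, max(28.84, 0) = 28.84, max(49.42, 0) = 49.42
Node uu (S = 117.6): continuation = 1/1.1·[0.5714·0.0000 + 0.4286·0.0000] = 0.0000; exercise value = 0.0000 ≤ continuation, so V_uu = 0.0000
Node ud (S = 58.8): continuation = 1/1.1·[0.5714·0.0000 + 0.4286·28.8400] = 11.2364; exercise value = 11.2000 ≤ continuation, so V_ud = 11.2364
Node dd (S = 29.4): continuation = 1/1.1·[0.5714·28.8400 + 0.4286·49.4200] = 34.2364; exercise value = 40.6000 > continuation, so V_dd = 40.6000 (exercise)
Node u (S = 84): continuation = 1/1.1·[0.5714·0.0000 + 0.4286·11.2364] = 4.3778; exercise value = 0.0000 ≤ continuation, so V_u = 4.3778
Node d (S = 42): continuation = 1/1.1·[0.5714·11.2364 + 0.4286·40.6000] = 21.6553; exercise value = 28.0000 > continuation, so V_d = 28.0000 (exercise)
Node 0 (S = 60): continuation = 1/1.1·[0.5714·4.3778 + 0.4286·28.0000] = 13.1833; exercise value = 10.0000 ≤ continuation, so V_0 = 13.1833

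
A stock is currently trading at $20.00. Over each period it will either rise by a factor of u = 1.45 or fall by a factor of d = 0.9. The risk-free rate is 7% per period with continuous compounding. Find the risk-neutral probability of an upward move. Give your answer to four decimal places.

Risk-neutral probability p = (e^0.07 − 0.9)/(1.45 − 0.9) = 0.1725/0.5500 = 0.3137

p = 0.3137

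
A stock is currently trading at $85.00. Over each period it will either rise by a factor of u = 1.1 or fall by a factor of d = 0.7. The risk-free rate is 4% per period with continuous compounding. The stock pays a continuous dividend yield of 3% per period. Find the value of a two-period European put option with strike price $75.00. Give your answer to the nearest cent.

Per-period risk-free factor R = e^0.04 = 1.0408; dividend-adjusted growth = e^(0.04−0.03) = 1.0101.
Risk-neutral probability p = (1.0101 − 0.7)/(1.1 − 0.7) = 0.3101/0.4000 = 0.7751
Terminal stock prices: S_uu = 102.9, S_ud = 65.45, S_dd = 41.65
Terminal payoffs (K − S): max(-27.85, 0) = 0, max(9.55, 0) = 9.55, max(33.35, 0) = 33.35
Node u (S = 93.5): V_u = e^(−0.04)·[0.7751·0.0000 + 0.2249·9.5500] = 2.0633
Node d (S = 59.5): V_d = e^(−0.04)·[0.7751·9.5500 + 0.2249·33.3500] = 14.3177
Node 0 (S = 85): V_0 = e^(−0.04)·[0.7751·2.0633 + 0.2249·14.3177] = 4.6301

$4.63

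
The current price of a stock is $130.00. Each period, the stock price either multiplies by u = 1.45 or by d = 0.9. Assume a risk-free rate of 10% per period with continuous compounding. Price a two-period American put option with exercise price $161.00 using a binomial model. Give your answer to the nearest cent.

Risk-neutral probability p = (e^0.1 − 0.9)/(1.45 − 0.9) = 0.2052/0.5500 = 0.3730
Terminal stock prices: S_uu = 273.3, S_ud = 169.7, S_dd = 105.3
Terminal payoffs (K − S): max(-112.3, 0) = 0, max(-8.65, 0) = 0, max(55.7, 0) = 55.7
Node u (S = 188.5): continuation = e^(−0.1)·[0.3730·0.0000 + 0.6270·0.0000] = 0.0000; exercise value = 0.0000 ≤ continuation, so V_u = 0.0000
Node d (S = 117): continuation = e^(−0.1)·[0.3730·0.0000 + 0.6270·55.7000] = 31.5985; exercise value = 44.0000 > continuation, so V_d = 44.0000 (exercise)
Node 0 (S = 130): continuation = e^(−0.1)·[0.3730·0.0000 + 0.6270·44.0000] = 24.9611; exercise value = 31.0000 > continuation, so V_0 = 31.0000 (exercise)

$31.00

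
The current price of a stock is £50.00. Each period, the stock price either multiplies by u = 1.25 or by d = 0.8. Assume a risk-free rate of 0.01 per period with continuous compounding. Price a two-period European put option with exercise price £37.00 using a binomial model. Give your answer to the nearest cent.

Risk-neutral probability p = (e^0.01 − 0.8)/(1.25 − 0.8) = 0.2101/0.4500 = 0.4668
Terminal stock prices: S_uu = 78.12, S_ud = 50, S_dd = 32
Terminal payoffs (K − S): max(-41.12, 0) = 0, max(-13, 0) = 0, max(5, 0) = 5
Node u (S = 62.5): V_u = e^(−0.01)·[0.4668·0.0000 + 0.5332·0.0000] = 0.0000
Node d (S = 40): V_d = e^(−0.01)·[0.4668·0.0000 + 0.5332·5.0000] = 2.6396
Node 0 (S = 50): V_0 = e^(−0.01)·[0.4668·0.0000 + 0.5332·2.6396] = 1.3935

£1.39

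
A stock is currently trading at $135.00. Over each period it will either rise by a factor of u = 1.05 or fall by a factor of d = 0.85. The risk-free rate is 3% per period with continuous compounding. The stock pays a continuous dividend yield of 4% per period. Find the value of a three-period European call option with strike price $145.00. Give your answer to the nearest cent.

$3.54

Per-period risk-free factor R = e^0.03 = 1.0305; dividend-adjusted growth = e^(0.03−0.04) = 0.9900.
Risk-neutral probability p = (0.9900 − 0.85)/(1.05 − 0.85) = 0.1400/0.2000 = 0.7002
Terminal stock prices: S_uuu = 156.3, S_uud = 126.5, S_udd = 102.4, S_ddd = 82.91
Terminal payoffs (S − K): max(11.28, 0) = 11.28, max(-18.49, 0) = 0, max(-42.59, 0) = 0, max(-62.09, 0) = 0
Node uu (S = 148.8): V_uu = e^(−0.03)·[0.7002·11.2794 + 0.2998·0.0000] = 7.6649
Node ud (S = 120.5): V_ud = e^(−0.03)·[0.7002·0.0000 + 0.2998·0.0000] = 0.0000
Node dd (S = 97.54): V_dd = e^(−0.03)·[0.7002·0.0000 + 0.2998·0.0000] = 0.0000
Node u (S = 141.8): V_u = e^(−0.03)·[0.7002·7.6649 + 0.2998·0.0000] = 5.2087
Node d (S = 114.8): V_d = e^(−0.03)·[0.7002·0.0000 + 0.2998·0.0000] = 0.0000
Node 0 (S = 135): V_0 = e^(−0.03)·[0.7002·5.2087 + 0.2998·0.0000] = 3.5396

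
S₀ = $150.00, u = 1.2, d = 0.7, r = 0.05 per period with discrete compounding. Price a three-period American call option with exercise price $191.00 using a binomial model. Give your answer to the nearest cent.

Risk-neutral probability p = (1 + 0.05 − 0.7)/(1.2 − 0.7) = 0.3500/0.5000 = 0.7000
Terminal stock prices: S_uuu = 259.2, S_uud = 151.2, S_udd = 88.2, S_ddd = 51.45
Terminal payoffs (S − K): max(68.2, 0) = 68.2, max(-39.8, 0) = 0, max(-102.8, 0) = 0, max(-139.6, 0) = 0
Node uu (S = 216): continuation = 1/1.05·[0.7000·68.2000 + 0.3000·0.0000] = 45.4667; exercise value = 25.0000 ≤ continuation, so V_uu = 45.4667
Node ud (S = 126): continuation = 1/1.05·[0.7000·0.0000 + 0.3000·0.0000] = 0.0000; exercise value = 0.0000 ≤ continuation, so V_ud = 0.0000
Node dd (S = 73.5): continuation = 1/1.05·[0.7000·0.0000 + 0.3000·0.0000] = 0.0000; exercise value = 0.0000 ≤ continuation, so V_dd = 0.0000
Node u (S = 180): continuation = 1/1.05·[0.7000·45.4667 + 0.3000·0.0000] = 30.3111; exercise value = 0.0000 ≤ continuation, so V_u = 30.3111
Node d (S = 105): continuation = 1/1.05·[0.7000·0.0000 + 0.3000·0.0000] = 0.0000; exercise value = 0.0000 ≤ continuation, so V_d = 0.0000
Node 0 (S = 150): continuation = 1/1.05·[0.7000·30.3111 + 0.3000·0.0000] = 20.2074; exercise value = 0.0000 ≤ continuation, so V_0 = 20.2074

$20.21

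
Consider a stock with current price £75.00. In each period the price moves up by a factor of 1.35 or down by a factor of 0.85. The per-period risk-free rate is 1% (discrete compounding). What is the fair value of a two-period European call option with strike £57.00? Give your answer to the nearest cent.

Risk-neutral probability p = (1 + 0.01 − 0.85)/(1.35 − 0.85) = 0.1600/0.5000 = 0.3200
Terminal stock prices: S_uu = 136.7, S_ud = 86.06, S_dd = 54.19
Terminal payoffs (S − K): max(79.69, 0) = 79.69, max(29.06, 0) = 29.06, max(-2.813, 0) = 0
Node u (S = 101.2): V_u = 1/1.01·[0.3200·79.6875 + 0.6800·29.0625] = 44.8144
Node d (S = 63.75): V_d = 1/1.01·[0.3200·29.0625 + 0.6800·0.0000] = 9.2079
Node 0 (S = 75): V_0 = 1/1.01·[0.3200·44.8144 + 0.6800·9.2079] = 20.3980

£20.40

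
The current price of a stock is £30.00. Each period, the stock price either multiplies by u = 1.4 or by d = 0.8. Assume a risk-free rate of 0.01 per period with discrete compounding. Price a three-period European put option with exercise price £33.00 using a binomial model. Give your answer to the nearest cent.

Risk-neutral probability p = (1 + 0.01 − 0.8)/(1.4 − 0.8) = 0.2100/0.6000 = 0.3500
Terminal stock prices: S_uuu = 82.32, S_uud = 47.04, S_udd = 26.88, S_ddd = 15.36
Terminal payoffs (K − S): max(-49.32, 0) = 0, max(-14.04, 0) = 0, max(6.12, 0) = 6.12, max(17.64, 0) = 17.64
Node uu (S = 58.8): V_uu = 1/1.01·[0.3500·0.0000 + 0.6500·0.0000] = 0.0000
Node ud (S = 33.6): V_ud = 1/1.01·[0.3500·0.0000 + 0.6500·6.1200] = 3.9386
Node dd (S = 19.2): V_dd = 1/1.01·[0.3500·6.1200 + 0.6500·17.6400] = 13.4733
Node u (S = 42): V_u = 1/1.01·[0.3500·0.0000 + 0.6500·3.9386] = 2.5348
Node d (S = 24): V_d = 1/1.01·[0.3500·3.9386 + 0.6500·13.4733] = 10.0358
Node 0 (S = 30): V_0 = 1/1.01·[0.3500·2.5348 + 0.6500·10.0358] = 7.3371

£7.34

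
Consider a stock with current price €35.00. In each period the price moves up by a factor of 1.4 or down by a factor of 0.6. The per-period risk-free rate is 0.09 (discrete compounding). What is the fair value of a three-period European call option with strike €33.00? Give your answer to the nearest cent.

€13.93

Risk-neutral probability p = (1 + 0.09 − 0.6)/(1.4 − 0.6) = 0.4900/0.8000 = 0.6125
Terminal stock prices: S_uuu = 96.04, S_uud = 41.16, S_udd = 17.64, S_ddd = 7.56
Terminal payoffs (S − K): max(63.04, 0) = 63.04, max(8.16, 0) = 8.16, max(-15.36, 0) = 0, max(-25.44, 0) = 0
Node uu (S = 68.6): V_uu = 1/1.09·[0.6125·63.0400 + 0.3875·8.1600] = 38.3248
Node ud (S = 29.4): V_ud = 1/1.09·[0.6125·8.1600 + 0.3875·0.0000] = 4.5853
Node dd (S = 12.6): V_dd = 1/1.09·[0.6125·0.0000 + 0.3875·0.0000] = 0.0000
Node u (S = 49): V_u = 1/1.09·[0.6125·38.3248 + 0.3875·4.5853] = 23.1658
Node d (S = 21): V_d = 1/1.09·[0.6125·4.5853 + 0.3875·0.0000] = 2.5766
Node 0 (S = 35): V_0 = 1/1.09·[0.6125·23.1658 + 0.3875·2.5766] = 13.9335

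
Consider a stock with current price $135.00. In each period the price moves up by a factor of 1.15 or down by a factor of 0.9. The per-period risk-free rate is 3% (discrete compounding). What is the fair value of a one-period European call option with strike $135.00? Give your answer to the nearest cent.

$10.22

Risk-neutral probability p = (1 + 0.03 − 0.9)/(1.15 − 0.9) = 0.1300/0.2500 = 0.5200
Terminal stock prices: S_u = 155.2, S_d = 121.5
Terminal payoffs (S − K): max(20.25, 0) = 20.25, max(-13.5, 0) = 0
Node 0 (S = 135): V_0 = 1/1.03·[0.5200·20.2500 + 0.4800·0.0000] = 10.2233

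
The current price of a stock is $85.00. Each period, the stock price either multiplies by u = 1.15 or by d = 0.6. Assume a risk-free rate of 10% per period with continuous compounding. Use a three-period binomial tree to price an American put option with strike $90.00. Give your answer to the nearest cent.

$5.95

Risk-neutral probability p = (e^0.1 − 0.6)/(1.15 − 0.6) = 0.5052/0.5500 = 0.9185
Terminal stock prices: S_uuu = 129.3, S_uud = 67.45, S_udd = 35.19, S_ddd = 18.36
Terminal payoffs (K − S): max(-39.27, 0) = 0, max(22.55, 0) = 22.55, max(54.81, 0) = 54.81, max(71.64, 0) = 71.64
Node uu (S = 112.4): continuation = e^(−0.1)·[0.9185·0.0000 + 0.0815·22.5525] = 1.6633; exercise value = 0.0000 ≤ continuation, so V_uu = 1.6633
Node ud (S = 58.65): continuation = e^(−0.1)·[0.9185·22.5525 + 0.0815·54.8100] = 22.7854; exercise value = 31.3500 > continuation, so V_ud = 31.3500 (exercise)
Node dd (S = 30.6): continuation = e^(−0.1)·[0.9185·54.8100 + 0.0815·71.6400] = 50.8354; exercise value = 59.4000 > continuation, so V_dd = 59.4000 (exercise)
Node u (S = 97.75): continuation = e^(−0.1)·[0.9185·1.6633 + 0.0815·31.3500] = 3.6944; exercise value = 0.0000 ≤ continuation, so V_u = 3.6944
Node d (S = 51): continuation = e^(−0.1)·[0.9185·31.3500 + 0.0815·59.4000] = 30.4354; exercise value = 39.0000 > continuation, so V_d = 39.0000 (exercise)
Node 0 (S = 85): continuation = e^(−0.1)·[0.9185·3.6944 + 0.0815·39.0000] = 5.9467; exercise value = 5.0000 ≤ continuation, so V_0 = 5.9467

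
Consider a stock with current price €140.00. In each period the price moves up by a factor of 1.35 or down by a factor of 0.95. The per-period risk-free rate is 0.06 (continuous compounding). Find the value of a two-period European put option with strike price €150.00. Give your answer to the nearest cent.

Risk-neutral probability p = (e^0.06 − 0.95)/(1.35 − 0.95) = 0.1118/0.4000 = 0.2796
Terminal stock prices: S_uu = 255.2, S_ud = 179.5, S_dd = 126.3
Terminal payoffs (K − S): max(-105.2, 0) = 0, max(-29.55, 0) = 0, max(23.65, 0) = 23.65
Node u (S = 189): V_u = e^(−0.06)·[0.2796·0.0000 + 0.7204·0.0000] = 0.0000
Node d (S = 133): V_d = e^(−0.06)·[0.2796·0.0000 + 0.7204·23.6500] = 16.0455
Node 0 (S = 140): V_0 = e^(−0.06)·[0.2796·0.0000 + 0.7204·16.0455] = 10.8861

€10.89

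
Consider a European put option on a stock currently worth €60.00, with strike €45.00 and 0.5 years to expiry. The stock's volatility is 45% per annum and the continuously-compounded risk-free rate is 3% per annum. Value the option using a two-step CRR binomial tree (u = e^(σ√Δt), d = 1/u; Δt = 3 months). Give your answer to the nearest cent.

CRR parameters: u = e^(σ√Δt) = e^(0.45·√0.25) = 1.2523, d = 1/u = 0.7985
Per-period rate: rΔt = 0.03·0.25 = 0.0075, so R = e^0.0075 = 1.0075
Risk-neutral probability p = (e^0.0075 − 0.7985)/(1.2523 − 0.7985) = 0.2090/0.4538 = 0.4606
Terminal stock prices: S_uu = 94.1, S_ud = 60, S_dd = 38.26
Terminal payoffs (K − S): max(-49.1, 0) = 0, max(-15, 0) = 0, max(6.742, 0) = 6.742
Node u (S = 75.14): V_u = e^(−0.0075)·[0.4606·0.0000 + 0.5394·0.0000] = 0.0000
Node d (S = 47.91): V_d = e^(−0.0075)·[0.4606·0.0000 + 0.5394·6.7423] = 3.6098
Node 0 (S = 60): V_0 = e^(−0.0075)·[0.4606·0.0000 + 0.5394·3.6098] = 1.9327

€1.93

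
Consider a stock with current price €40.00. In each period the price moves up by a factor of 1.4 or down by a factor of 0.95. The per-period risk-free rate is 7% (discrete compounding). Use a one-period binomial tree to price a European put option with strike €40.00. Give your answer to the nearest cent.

€1.37

Risk-neutral probability p = (1 + 0.07 − 0.95)/(1.4 − 0.95) = 0.1200/0.4500 = 0.2667
Terminal stock prices: S_u = 56, S_d = 38
Terminal payoffs (K − S): max(-16, 0) = 0, max(2, 0) = 2
Node 0 (S = 40): V_0 = 1/1.07·[0.2667·0.0000 + 0.7333·2.0000] = 1.3707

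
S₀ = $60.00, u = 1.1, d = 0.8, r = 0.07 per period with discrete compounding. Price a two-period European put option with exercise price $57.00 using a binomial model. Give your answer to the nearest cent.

Risk-neutral probability p = (1 + 0.07 − 0.8)/(1.1 − 0.8) = 0.2700/0.3000 = 0.9000
Terminal stock prices: S_uu = 72.6, S_ud = 52.8, S_dd = 38.4
Terminal payoffs (K − S): max(-15.6, 0) = 0, max(4.2, 0) = 4.2, max(18.6, 0) = 18.6
Node u (S = 66): V_u = 1/1.07·[0.9000·0.0000 + 0.1000·4.2000] = 0.3925
Node d (S = 48): V_d = 1/1.07·[0.9000·4.2000 + 0.1000·18.6000] = 5.2710
Node 0 (S = 60): V_0 = 1/1.07·[0.9000·0.3925 + 0.1000·5.2710] = 0.8228

$0.82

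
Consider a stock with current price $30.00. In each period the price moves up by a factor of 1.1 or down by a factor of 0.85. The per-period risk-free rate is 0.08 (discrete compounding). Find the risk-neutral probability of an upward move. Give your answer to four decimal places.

p = 0.9200

Risk-neutral probability p = (1 + 0.08 − 0.85)/(1.1 − 0.85) = 0.2300/0.2500 = 0.9200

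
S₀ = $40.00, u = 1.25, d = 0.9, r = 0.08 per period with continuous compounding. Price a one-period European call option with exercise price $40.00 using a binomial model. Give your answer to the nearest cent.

$4.83

Risk-neutral probability p = (e^0.08 − 0.9)/(1.25 − 0.9) = 0.1833/0.3500 = 0.5237
Terminal stock prices: S_u = 50, S_d = 36
Terminal payoffs (S − K): max(10, 0) = 10, max(-4, 0) = 0
Node 0 (S = 40): V_0 = e^(−0.08)·[0.5237·10.0000 + 0.4763·0.0000] = 4.8342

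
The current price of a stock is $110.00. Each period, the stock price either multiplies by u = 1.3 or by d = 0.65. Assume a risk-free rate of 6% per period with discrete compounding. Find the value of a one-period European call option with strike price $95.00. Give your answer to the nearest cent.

$28.56

Risk-neutral probability p = (1 + 0.06 − 0.65)/(1.3 − 0.65) = 0.4100/0.6500 = 0.6308
Terminal stock prices: S_u = 143, S_d = 71.5
Terminal payoffs (S − K): max(48, 0) = 48, max(-23.5, 0) = 0
Node 0 (S = 110): V_0 = 1/1.06·[0.6308·48.0000 + 0.3692·0.0000] = 28.5631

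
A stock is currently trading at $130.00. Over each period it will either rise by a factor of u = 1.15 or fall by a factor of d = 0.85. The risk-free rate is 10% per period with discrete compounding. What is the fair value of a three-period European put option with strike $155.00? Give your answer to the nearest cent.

Risk-neutral probability p = (1 + 0.1 − 0.85)/(1.15 − 0.85) = 0.2500/0.3000 = 0.8333
Terminal stock prices: S_uuu = 197.7, S_uud = 146.1, S_udd = 108, S_ddd = 79.84
Terminal payoffs (K − S): max(-42.71, 0) = 0, max(8.864, 0) = 8.864, max(46.99, 0) = 46.99, max(75.16, 0) = 75.16
Node uu (S = 171.9): V_uu = 1/1.1·[0.8333·0.0000 + 0.1667·8.8638] = 1.3430
Node ud (S = 127.1): V_ud = 1/1.1·[0.8333·8.8638 + 0.1667·46.9863] = 13.8341
Node dd (S = 93.92): V_dd = 1/1.1·[0.8333·46.9863 + 0.1667·75.1638] = 46.9841
Node u (S = 149.5): V_u = 1/1.1·[0.8333·1.3430 + 0.1667·13.8341] = 3.1135
Node d (S = 110.5): V_d = 1/1.1·[0.8333·13.8341 + 0.1667·46.9841] = 17.5992
Node 0 (S = 130): V_0 = 1/1.1·[0.8333·3.1135 + 0.1667·17.5992] = 5.0252

$5.03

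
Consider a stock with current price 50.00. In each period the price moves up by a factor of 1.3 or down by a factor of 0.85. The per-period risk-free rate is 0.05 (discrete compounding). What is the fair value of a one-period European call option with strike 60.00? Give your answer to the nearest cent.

Risk-neutral probability p = (1 + 0.05 − 0.85)/(1.3 − 0.85) = 0.2000/0.4500 = 0.4444
Terminal stock prices: S_u = 65, S_d = 42.5
Terminal payoffs (S − K): max(5, 0) = 5, max(-17.5, 0) = 0
Node 0 (S = 50): V_0 = 1/1.05·[0.4444·5.0000 + 0.5556·0.0000] = 2.1164

2.12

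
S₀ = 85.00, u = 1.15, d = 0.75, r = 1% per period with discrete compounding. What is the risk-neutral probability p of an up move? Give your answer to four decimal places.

p = 0.6500

Risk-neutral probability p = (1 + 0.01 − 0.75)/(1.15 − 0.75) = 0.2600/0.4000 = 0.6500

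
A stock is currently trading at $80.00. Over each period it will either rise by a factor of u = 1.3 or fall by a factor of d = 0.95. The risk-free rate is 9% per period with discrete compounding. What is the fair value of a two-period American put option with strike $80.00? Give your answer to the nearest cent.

Risk-neutral probability p = (1 + 0.09 − 0.95)/(1.3 − 0.95) = 0.1400/0.3500 = 0.4000
Terminal stock prices: S_uu = 135.2, S_ud = 98.8, S_dd = 72.2
Terminal payoffs (K − S): max(-55.2, 0) = 0, max(-18.8, 0) = 0, max(7.8, 0) = 7.8
Node u (S = 104): continuation = 1/1.09·[0.4000·0.0000 + 0.6000·0.0000] = 0.0000; exercise value = 0.0000 ≤ continuation, so V_u = 0.0000
Node d (S = 76): continuation = 1/1.09·[0.4000·0.0000 + 0.6000·7.8000] = 4.2936; exercise value = 4.0000 ≤ continuation, so V_d = 4.2936
Node 0 (S = 80): continuation = 1/1.09·[0.4000·0.0000 + 0.6000·4.2936] = 2.3634; exercise value = 0.0000 ≤ continuation, so V_0 = 2.3634

$2.36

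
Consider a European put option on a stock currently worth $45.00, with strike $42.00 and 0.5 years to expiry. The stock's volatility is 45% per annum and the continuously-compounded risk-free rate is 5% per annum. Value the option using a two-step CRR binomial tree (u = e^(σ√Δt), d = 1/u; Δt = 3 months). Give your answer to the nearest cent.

CRR parameters: u = e^(σ√Δt) = e^(0.45·√0.25) = 1.2523, d = 1/u = 0.7985
Per-period rate: rΔt = 0.05·0.25 = 0.0125, so R = e^0.0125 = 1.0126
Risk-neutral probability p = (e^0.0125 − 0.7985)/(1.2523 − 0.7985) = 0.2141/0.4538 = 0.4717
Terminal stock prices: S_uu = 70.57, S_ud = 45, S_dd = 28.69
Terminal payoffs (K − S): max(-28.57, 0) = 0, max(-3, 0) = 0, max(13.31, 0) = 13.31
Node u (S = 56.35): V_u = e^(−0.0125)·[0.4717·0.0000 + 0.5283·0.0000] = 0.0000
Node d (S = 35.93): V_d = e^(−0.0125)·[0.4717·0.0000 + 0.5283·13.3067] = 6.9426
Node 0 (S = 45): V_0 = e^(−0.0125)·[0.4717·0.0000 + 0.5283·6.9426] = 3.6222

$3.62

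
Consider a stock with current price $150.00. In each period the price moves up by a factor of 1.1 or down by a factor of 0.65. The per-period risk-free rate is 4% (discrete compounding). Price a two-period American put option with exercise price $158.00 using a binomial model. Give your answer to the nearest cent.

$13.18

Risk-neutral probability p = (1 + 0.04 − 0.65)/(1.1 − 0.65) = 0.3900/0.4500 = 0.8667
Terminal stock prices: S_uu = 181.5, S_ud = 107.2, S_dd = 63.38
Terminal payoffs (K − S): max(-23.5, 0) = 0, max(50.75, 0) = 50.75, max(94.62, 0) = 94.62
Node u (S = 165): continuation = 1/1.04·[0.8667·0.0000 + 0.1333·50.7500] = 6.5064; exercise value = 0.0000 ≤ continuation, so V_u = 6.5064
Node d (S = 97.5): continuation = 1/1.04·[0.8667·50.7500 + 0.1333·94.6250] = 54.4231; exercise value = 60.5000 > continuation, so V_d = 60.5000 (exercise)
Node 0 (S = 150): continuation = 1/1.04·[0.8667·6.5064 + 0.1333·60.5000] = 13.1784; exercise value = 8.0000 ≤ continuation, so V_0 = 13.1784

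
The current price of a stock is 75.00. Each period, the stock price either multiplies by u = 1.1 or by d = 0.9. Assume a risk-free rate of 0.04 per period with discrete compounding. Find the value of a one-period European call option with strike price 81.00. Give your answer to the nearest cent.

Risk-neutral probability p = (1 + 0.04 − 0.9)/(1.1 − 0.9) = 0.1400/0.2000 = 0.7000
Terminal stock prices: S_u = 82.5, S_d = 67.5
Terminal payoffs (S − K): max(1.5, 0) = 1.5, max(-13.5, 0) = 0
Node 0 (S = 75): V_0 = 1/1.04·[0.7000·1.5000 + 0.3000·0.0000] = 1.0096

1.01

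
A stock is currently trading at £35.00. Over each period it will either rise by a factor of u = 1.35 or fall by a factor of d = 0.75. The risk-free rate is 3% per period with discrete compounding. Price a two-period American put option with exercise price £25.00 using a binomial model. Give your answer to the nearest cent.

Risk-neutral probability p = (1 + 0.03 − 0.75)/(1.35 − 0.75) = 0.2800/0.6000 = 0.4667
Terminal stock prices: S_uu = 63.79, S_ud = 35.44, S_dd = 19.69
Terminal payoffs (K − S): max(-38.79, 0) = 0, max(-10.44, 0) = 0, max(5.312, 0) = 5.312
Node u (S = 47.25): continuation = 1/1.03·[0.4667·0.0000 + 0.5333·0.0000] = 0.0000; exercise value = 0.0000 ≤ continuation, so V_u = 0.0000
Node d (S = 26.25): continuation = 1/1.03·[0.4667·0.0000 + 0.5333·5.3125] = 2.7508; exercise value = 0.0000 ≤ continuation, so V_d = 2.7508
Node 0 (S = 35): continuation = 1/1.03·[0.4667·0.0000 + 0.5333·2.7508] = 1.4244; exercise value = 0.0000 ≤ continuation, so V_0 = 1.4244

£1.42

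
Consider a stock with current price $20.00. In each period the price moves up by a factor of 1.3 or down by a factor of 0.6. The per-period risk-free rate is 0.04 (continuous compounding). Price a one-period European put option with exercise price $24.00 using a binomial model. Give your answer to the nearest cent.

$4.27

Risk-neutral probability p = (e^0.04 − 0.6)/(1.3 − 0.6) = 0.4408/0.7000 = 0.6297
Terminal stock prices: S_u = 26, S_d = 12
Terminal payoffs (K − S): max(-2, 0) = 0, max(12, 0) = 12
Node 0 (S = 20): V_0 = e^(−0.04)·[0.6297·0.0000 + 0.3703·12.0000] = 4.2690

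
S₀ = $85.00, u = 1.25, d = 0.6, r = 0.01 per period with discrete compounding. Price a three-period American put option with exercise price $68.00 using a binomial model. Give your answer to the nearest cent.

Risk-neutral probability p = (1 + 0.01 − 0.6)/(1.25 − 0.6) = 0.4100/0.6500 = 0.6308
Terminal stock prices: S_uuu = 166, S_uud = 79.69, S_udd = 38.25, S_ddd = 18.36
Terminal payoffs (K − S): max(-98.02, 0) = 0, max(-11.69, 0) = 0, max(29.75, 0) = 29.75, max(49.64, 0) = 49.64
Node uu (S = 132.8): continuation = 1/1.01·[0.6308·0.0000 + 0.3692·0.0000] = 0.0000; exercise value = 0.0000 ≤ continuation, so V_uu = 0.0000
Node ud (S = 63.75): continuation = 1/1.01·[0.6308·0.0000 + 0.3692·29.7500] = 10.8759; exercise value = 4.2500 ≤ continuation, so V_ud = 10.8759
Node dd (S = 30.6): continuation = 1/1.01·[0.6308·29.7500 + 0.3692·49.6400] = 36.7267; exercise value = 37.4000 > continuation, so V_dd = 37.4000 (exercise)
Node u (S = 106.2): continuation = 1/1.01·[0.6308·0.0000 + 0.3692·10.8759] = 3.9759; exercise value = 0.0000 ≤ continuation, so V_u = 3.9759
Node d (S = 51): continuation = 1/1.01·[0.6308·10.8759 + 0.3692·37.4000] = 20.4647; exercise value = 17.0000 ≤ continuation, so V_d = 20.4647
Node 0 (S = 85): continuation = 1/1.01·[0.6308·3.9759 + 0.3692·20.4647] = 9.9645; exercise value = 0.0000 ≤ continuation, so V_0 = 9.9645

$9.96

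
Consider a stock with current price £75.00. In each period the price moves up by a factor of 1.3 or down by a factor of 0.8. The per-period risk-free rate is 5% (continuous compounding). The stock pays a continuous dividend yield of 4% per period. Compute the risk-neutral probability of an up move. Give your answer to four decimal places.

p = 0.4201

Per-period risk-free factor R = e^0.05 = 1.0513; dividend-adjusted growth = e^(0.05−0.04) = 1.0101.
Risk-neutral probability p = (1.0101 − 0.8)/(1.3 − 0.8) = 0.2101/0.5000 = 0.4201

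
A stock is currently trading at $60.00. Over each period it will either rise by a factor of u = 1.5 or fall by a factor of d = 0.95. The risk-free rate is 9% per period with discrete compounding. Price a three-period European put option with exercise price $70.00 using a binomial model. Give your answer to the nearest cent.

$5.94

Risk-neutral probability p = (1 + 0.09 − 0.95)/(1.5 − 0.95) = 0.1400/0.5500 = 0.2545
Terminal stock prices: S_uuu = 202.5, S_uud = 128.2, S_udd = 81.22, S_ddd = 51.44
Terminal payoffs (K − S): max(-132.5, 0) = 0, max(-58.25, 0) = 0, max(-11.22, 0) = 0, max(18.56, 0) = 18.56
Node uu (S = 135): V_uu = 1/1.09·[0.2545·0.0000 + 0.7455·0.0000] = 0.0000
Node ud (S = 85.5): V_ud = 1/1.09·[0.2545·0.0000 + 0.7455·0.0000] = 0.0000
Node dd (S = 54.15): V_dd = 1/1.09·[0.2545·0.0000 + 0.7455·18.5575] = 12.6915
Node u (S = 90): V_u = 1/1.09·[0.2545·0.0000 + 0.7455·0.0000] = 0.0000
Node d (S = 57): V_d = 1/1.09·[0.2545·0.0000 + 0.7455·12.6915] = 8.6798
Node 0 (S = 60): V_0 = 1/1.09·[0.2545·0.0000 + 0.7455·8.6798] = 5.9361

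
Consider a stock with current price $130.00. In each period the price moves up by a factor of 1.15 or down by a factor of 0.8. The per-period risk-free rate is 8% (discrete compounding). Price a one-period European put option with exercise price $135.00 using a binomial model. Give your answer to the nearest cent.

Risk-neutral probability p = (1 + 0.08 − 0.8)/(1.15 − 0.8) = 0.2800/0.3500 = 0.8000
Terminal stock prices: S_u = 149.5, S_d = 104
Terminal payoffs (K − S): max(-14.5, 0) = 0, max(31, 0) = 31
Node 0 (S = 130): V_0 = 1/1.08·[0.8000·0.0000 + 0.2000·31.0000] = 5.7407

$5.74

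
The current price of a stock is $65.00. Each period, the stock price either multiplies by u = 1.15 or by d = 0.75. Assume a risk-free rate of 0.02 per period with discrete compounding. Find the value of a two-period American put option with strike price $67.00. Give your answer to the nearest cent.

$8.12

Risk-neutral probability p = (1 + 0.02 − 0.75)/(1.15 − 0.75) = 0.2700/0.4000 = 0.6750
Terminal stock prices: S_uu = 85.96, S_ud = 56.06, S_dd = 36.56
Terminal payoffs (K − S): max(-18.96, 0) = 0, max(10.94, 0) = 10.94, max(30.44, 0) = 30.44
Node u (S = 74.75): continuation = 1/1.02·[0.6750·0.0000 + 0.3250·10.9375] = 3.4850; exercise value = 0.0000 ≤ continuation, so V_u = 3.4850
Node d (S = 48.75): continuation = 1/1.02·[0.6750·10.9375 + 0.3250·30.4375] = 16.9363; exercise value = 18.2500 > continuation, so V_d = 18.2500 (exercise)
Node 0 (S = 65): continuation = 1/1.02·[0.6750·3.4850 + 0.3250·18.2500] = 8.1212; exercise value = 2.0000 ≤ continuation, so V_0 = 8.1212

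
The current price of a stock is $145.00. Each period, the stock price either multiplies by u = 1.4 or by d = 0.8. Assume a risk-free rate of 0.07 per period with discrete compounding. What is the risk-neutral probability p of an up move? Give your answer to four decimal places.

p = 0.4500

Risk-neutral probability p = (1 + 0.07 − 0.8)/(1.4 − 0.8) = 0.2700/0.6000 = 0.4500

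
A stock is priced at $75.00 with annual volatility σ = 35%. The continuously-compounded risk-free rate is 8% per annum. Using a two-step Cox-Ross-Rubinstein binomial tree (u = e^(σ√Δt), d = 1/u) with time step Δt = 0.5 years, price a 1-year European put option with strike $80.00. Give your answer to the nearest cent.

$9.59

CRR parameters: u = e^(σ√Δt) = e^(0.35·√0.5) = 1.2808, d = 1/u = 0.7808
Per-period rate: rΔt = 0.08·0.5 = 0.04, so R = e^0.04 = 1.0408
Risk-neutral probability p = (e^0.04 − 0.7808)/(1.2808 − 0.7808) = 0.2601/0.5000 = 0.5201
Terminal stock prices: S_uu = 123, S_ud = 75, S_dd = 45.72
Terminal payoffs (K − S): max(-43.03, 0) = 0, max(5, 0) = 5, max(34.28, 0) = 34.28
Node u (S = 96.06): V_u = e^(−0.04)·[0.5201·0.0000 + 0.4799·5.0000] = 2.3056
Node d (S = 58.56): V_d = e^(−0.04)·[0.5201·5.0000 + 0.4799·34.2810] = 18.3061
Node 0 (S = 75): V_0 = e^(−0.04)·[0.5201·2.3056 + 0.4799·18.3061] = 9.5935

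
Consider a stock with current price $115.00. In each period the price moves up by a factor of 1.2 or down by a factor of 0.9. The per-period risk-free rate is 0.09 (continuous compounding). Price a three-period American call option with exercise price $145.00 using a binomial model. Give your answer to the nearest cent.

Risk-neutral probability p = (e^0.09 − 0.9)/(1.2 − 0.9) = 0.1942/0.3000 = 0.6472
Terminal stock prices: S_uuu = 198.7, S_uud = 149, S_udd = 111.8, S_ddd = 83.84
Terminal payoffs (S − K): max(53.72, 0) = 53.72, max(4.04, 0) = 4.04, max(-33.22, 0) = 0, max(-61.16, 0) = 0
Node uu (S = 165.6): continuation = e^(−0.09)·[0.6472·53.7200 + 0.3528·4.0400] = 33.0800; exercise value = 20.6000 ≤ continuation, so V_uu = 33.0800
Node ud (S = 124.2): continuation = e^(−0.09)·[0.6472·4.0400 + 0.3528·0.0000] = 2.3898; exercise value = 0.0000 ≤ continuation, so V_ud = 2.3898
Node dd (S = 93.15): continuation = e^(−0.09)·[0.6472·0.0000 + 0.3528·0.0000] = 0.0000; exercise value = 0.0000 ≤ continuation, so V_dd = 0.0000
Node u (S = 138): continuation = e^(−0.09)·[0.6472·33.0800 + 0.3528·2.3898] = 20.3386; exercise value = 0.0000 ≤ continuation, so V_u = 20.3386
Node d (S = 103.5): continuation = e^(−0.09)·[0.6472·2.3898 + 0.3528·0.0000] = 1.4137; exercise value = 0.0000 ≤ continuation, so V_d = 1.4137
Node 0 (S = 115): continuation = e^(−0.09)·[0.6472·20.3386 + 0.3528·1.4137] = 12.4868; exercise value = 0.0000 ≤ continuation, so V_0 = 12.4868

$12.49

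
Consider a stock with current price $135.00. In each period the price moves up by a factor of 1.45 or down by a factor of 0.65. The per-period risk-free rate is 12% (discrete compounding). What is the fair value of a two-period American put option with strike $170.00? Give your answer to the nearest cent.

$38.55

Risk-neutral probability p = (1 + 0.12 − 0.65)/(1.45 − 0.65) = 0.4700/0.8000 = 0.5875
Terminal stock prices: S_uu = 283.8, S_ud = 127.2, S_dd = 57.04
Terminal payoffs (K − S): max(-113.8, 0) = 0, max(42.76, 0) = 42.76, max(113, 0) = 113
Node u (S = 195.8): continuation = 1/1.12·[0.5875·0.0000 + 0.4125·42.7625] = 15.7496; exercise value = 0.0000 ≤ continuation, so V_u = 15.7496
Node d (S = 87.75): continuation = 1/1.12·[0.5875·42.7625 + 0.4125·112.9625] = 64.0357; exercise value = 82.2500 > continuation, so V_d = 82.2500 (exercise)
Node 0 (S = 135): continuation = 1/1.12·[0.5875·15.7496 + 0.4125·82.2500] = 38.5545; exercise value = 35.0000 ≤ continuation, so V_0 = 38.5545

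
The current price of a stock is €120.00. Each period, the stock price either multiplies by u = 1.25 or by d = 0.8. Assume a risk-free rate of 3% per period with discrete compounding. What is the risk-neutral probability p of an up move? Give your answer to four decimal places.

p = 0.5111

Risk-neutral probability p = (1 + 0.03 − 0.8)/(1.25 − 0.8) = 0.2300/0.4500 = 0.5111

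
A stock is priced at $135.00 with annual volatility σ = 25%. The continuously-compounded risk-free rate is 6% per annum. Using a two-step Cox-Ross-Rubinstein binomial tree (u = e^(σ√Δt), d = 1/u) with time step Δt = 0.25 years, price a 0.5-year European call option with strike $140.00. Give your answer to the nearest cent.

$9.06

CRR parameters: u = e^(σ√Δt) = e^(0.25·√0.25) = 1.1331, d = 1/u = 0.8825
Per-period rate: rΔt = 0.06·0.25 = 0.015, so R = e^0.015 = 1.0151
Risk-neutral probability p = (e^0.015 − 0.8825)/(1.1331 − 0.8825) = 0.1326/0.2507 = 0.5291
Terminal stock prices: S_uu = 173.3, S_ud = 135, S_dd = 105.1
Terminal payoffs (S − K): max(33.34, 0) = 33.34, max(-5, 0) = 0, max(-34.86, 0) = 0
Node u (S = 153): V_u = e^(−0.015)·[0.5291·33.3434 + 0.4709·0.0000] = 17.3789
Node d (S = 119.1): V_d = e^(−0.015)·[0.5291·0.0000 + 0.4709·0.0000] = 0.0000
Node 0 (S = 135): V_0 = e^(−0.015)·[0.5291·17.3789 + 0.4709·0.0000] = 9.0580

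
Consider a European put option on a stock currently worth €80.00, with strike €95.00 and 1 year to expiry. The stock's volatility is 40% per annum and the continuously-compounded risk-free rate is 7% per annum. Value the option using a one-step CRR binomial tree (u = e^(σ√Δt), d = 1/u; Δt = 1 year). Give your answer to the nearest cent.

€19.69

CRR parameters: u = e^(σ√Δt) = e^(0.4·√1) = 1.4918, d = 1/u = 0.6703
Per-period rate: rΔt = 0.07·1 = 0.07, so R = e^0.07 = 1.0725
Risk-neutral probability p = (e^0.07 − 0.6703)/(1.4918 − 0.6703) = 0.4022/0.8215 = 0.4896
Terminal stock prices: S_u = 119.3, S_d = 53.63
Terminal payoffs (K − S): max(-24.35, 0) = 0, max(41.37, 0) = 41.37
Node 0 (S = 80): V_0 = e^(−0.07)·[0.4896·0.0000 + 0.5104·41.3744] = 19.6908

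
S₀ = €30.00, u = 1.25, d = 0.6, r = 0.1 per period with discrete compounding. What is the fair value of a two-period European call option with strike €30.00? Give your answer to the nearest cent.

€8.25

Risk-neutral probability p = (1 + 0.1 − 0.6)/(1.25 − 0.6) = 0.5000/0.6500 = 0.7692
Terminal stock prices: S_uu = 46.88, S_ud = 22.5, S_dd = 10.8
Terminal payoffs (S − K): max(16.88, 0) = 16.88, max(-7.5, 0) = 0, max(-19.2, 0) = 0
Node u (S = 37.5): V_u = 1/1.1·[0.7692·16.8750 + 0.2308·0.0000] = 11.8007
Node d (S = 18): V_d = 1/1.1·[0.7692·0.0000 + 0.2308·0.0000] = 0.0000
Node 0 (S = 30): V_0 = 1/1.1·[0.7692·11.8007 + 0.2308·0.0000] = 8.2522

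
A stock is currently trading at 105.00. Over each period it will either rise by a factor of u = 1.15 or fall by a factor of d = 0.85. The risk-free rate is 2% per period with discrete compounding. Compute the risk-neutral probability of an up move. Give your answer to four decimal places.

p = 0.5667

Risk-neutral probability p = (1 + 0.02 − 0.85)/(1.15 − 0.85) = 0.1700/0.3000 = 0.5667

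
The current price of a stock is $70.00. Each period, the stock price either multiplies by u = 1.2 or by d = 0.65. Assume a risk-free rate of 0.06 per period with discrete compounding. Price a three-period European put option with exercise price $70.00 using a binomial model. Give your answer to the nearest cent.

Risk-neutral probability p = (1 + 0.06 − 0.65)/(1.2 − 0.65) = 0.4100/0.5500 = 0.7455
Terminal stock prices: S_uuu = 121, S_uud = 65.52, S_udd = 35.49, S_ddd = 19.22
Terminal payoffs (K − S): max(-50.96, 0) = 0, max(4.48, 0) = 4.48, max(34.51, 0) = 34.51, max(50.78, 0) = 50.78
Node uu (S = 100.8): V_uu = 1/1.06·[0.7455·0.0000 + 0.2545·4.4800] = 1.0758
Node ud (S = 54.6): V_ud = 1/1.06·[0.7455·4.4800 + 0.2545·34.5100] = 11.4377
Node dd (S = 29.58): V_dd = 1/1.06·[0.7455·34.5100 + 0.2545·50.7763] = 36.4627
Node u (S = 84): V_u = 1/1.06·[0.7455·1.0758 + 0.2545·11.4377] = 3.5032
Node d (S = 45.5): V_d = 1/1.06·[0.7455·11.4377 + 0.2545·36.4627] = 16.7998
Node 0 (S = 70): V_0 = 1/1.06·[0.7455·3.5032 + 0.2545·16.7998] = 6.4979

$6.50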